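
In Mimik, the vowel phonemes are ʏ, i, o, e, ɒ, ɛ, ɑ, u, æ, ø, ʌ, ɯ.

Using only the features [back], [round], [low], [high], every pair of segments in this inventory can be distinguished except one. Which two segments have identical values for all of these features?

ɛ, e

Both /ɛ/ and /e/ are [−back], [−round], [−low], [−high]. Since the list omits [tense] — which does distinguish the mid front unrounded lax vowel from the mid front unrounded tense vowel — this pair collapses; all other pairs remain distinct.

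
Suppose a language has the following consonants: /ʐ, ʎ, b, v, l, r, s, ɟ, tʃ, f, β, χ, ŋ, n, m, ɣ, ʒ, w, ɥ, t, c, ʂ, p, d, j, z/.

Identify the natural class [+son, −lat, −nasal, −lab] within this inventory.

r, j

Checking each segment against [+sonorant], [−lateral], [−nasal], [−labial]: /r/ (alveolar trill), /j/ (palatal glide) satisfy every feature; every other segment in the inventory fails at least one.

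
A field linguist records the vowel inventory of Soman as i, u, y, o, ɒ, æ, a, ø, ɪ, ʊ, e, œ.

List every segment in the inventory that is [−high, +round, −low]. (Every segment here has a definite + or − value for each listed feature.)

First, the [−high] segments are /o, ɒ, æ, a, ø, e, œ/.
Then [+round] gives /o, ɒ, ø, œ/.
Intersecting with [−low] leaves /o, ø, œ/.

o, ø, œ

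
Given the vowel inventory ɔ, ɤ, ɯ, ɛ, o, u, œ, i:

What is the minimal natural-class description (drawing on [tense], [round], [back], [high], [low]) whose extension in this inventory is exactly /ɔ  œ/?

/ɔ, œ/ are all [+round], [−tense], and no other segment in the inventory matches both values. Dropping any one of them over-generates: [−tense] alone would also admit /ɛ/; [+round] alone would also admit /o, u/. No other single listed feature picks out exactly this set either, so fewer than two features will not do.

[+round, −tense]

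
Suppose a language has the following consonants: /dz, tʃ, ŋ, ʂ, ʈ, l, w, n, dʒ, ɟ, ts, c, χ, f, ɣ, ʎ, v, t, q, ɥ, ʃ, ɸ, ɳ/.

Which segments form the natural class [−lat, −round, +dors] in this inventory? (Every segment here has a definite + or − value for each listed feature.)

Checking each segment against [−lateral], [−round], [+dorsal]: /ŋ/ (velar nasal), /ɟ/ (voiced palatal stop), /c/ (voiceless palatal stop), /χ/ (voiceless uvular fricative), /ɣ/ (voiced velar fricative), /q/ (voiceless uvular stop) satisfy every feature; every other segment in the inventory fails at least one.

ŋ, ɟ, c, χ, ɣ, q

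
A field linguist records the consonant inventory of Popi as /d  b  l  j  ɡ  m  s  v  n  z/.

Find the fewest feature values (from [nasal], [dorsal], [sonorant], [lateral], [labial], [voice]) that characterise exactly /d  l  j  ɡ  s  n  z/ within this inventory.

The target set is precisely the extension of [-labial] in this inventory.

[-labial]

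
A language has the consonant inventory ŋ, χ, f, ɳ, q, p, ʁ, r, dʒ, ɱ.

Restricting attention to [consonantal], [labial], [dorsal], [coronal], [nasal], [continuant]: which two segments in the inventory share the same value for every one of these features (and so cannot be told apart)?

Both /ʁ/ and /χ/ are [+consonantal], [−labial], [+dorsal], [−coronal], [−nasal], [+continuant]. Since the list omits [voice] — which does distinguish the voiced uvular fricative from the voiceless uvular fricative — this pair collapses; all other pairs remain distinct.

ʁ, χ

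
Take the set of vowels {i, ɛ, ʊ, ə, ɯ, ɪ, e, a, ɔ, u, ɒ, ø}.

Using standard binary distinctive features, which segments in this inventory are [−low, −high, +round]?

First, the [−low] segments are /i, ɛ, ʊ, ə, ɯ, ɪ, e, ɔ, u, ø/.
Intersecting with [−high] gives /ɛ, ə, e, ɔ, ø/.
Of those, [+round] leaves /ɔ, ø/.

ɔ, ø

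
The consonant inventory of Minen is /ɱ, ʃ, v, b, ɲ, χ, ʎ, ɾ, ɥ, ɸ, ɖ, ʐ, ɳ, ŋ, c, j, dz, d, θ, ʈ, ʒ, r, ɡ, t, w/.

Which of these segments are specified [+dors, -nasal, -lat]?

The [+dorsal] segments are /ɲ, χ, ʎ, ɥ, ŋ, c, j, ɡ, w/.
Among these, [-nasal] gives /χ, ʎ, ɥ, c, j, ɡ, w/.
Among these, [-lateral] leaves /χ, ɥ, c, j, ɡ, w/.

χ, ɥ, c, j, ɡ, w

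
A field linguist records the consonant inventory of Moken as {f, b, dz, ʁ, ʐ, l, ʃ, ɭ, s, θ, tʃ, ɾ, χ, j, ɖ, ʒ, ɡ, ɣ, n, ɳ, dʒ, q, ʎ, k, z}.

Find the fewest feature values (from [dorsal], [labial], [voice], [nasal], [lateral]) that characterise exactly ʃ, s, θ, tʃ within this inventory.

[−voice, −labial, −dorsal]

The class [−voice], [−labial], [−dorsal] has exactly /ʃ, s, θ, tʃ/ as its extension in this inventory. No smaller conjunction from the listed features achieves this: [−labial, −dorsal] alone would also admit /dz, ʐ, l, ɭ, …/; [−voice, −dorsal] alone would also admit /f/; [−voice, −labial] alone would also admit /χ, q, k/; and checking the remaining two-feature bundles turns up none with this extension.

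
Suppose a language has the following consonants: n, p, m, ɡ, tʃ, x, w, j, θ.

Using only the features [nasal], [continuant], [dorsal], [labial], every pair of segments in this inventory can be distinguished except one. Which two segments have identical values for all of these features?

j, x

On the given features, /j/ and /x/ have an identical profile: [−nasal], [+continuant], [+dorsal], [−labial]. No other two segments in the inventory coincide on all 4 features. (They do differ in [sonorant], [voice] and [back], which are not among the given features.)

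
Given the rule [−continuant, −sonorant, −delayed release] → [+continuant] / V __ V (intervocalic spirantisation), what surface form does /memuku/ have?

Only /k/ occurs between two vowels (/u/ __ /u/) and matches the structural description. It is a voiceless velar stop, so [−continuant, −sonorant, −delayed release] holds; changing it to [+continuant] with all other features held fixed yields /x/ (voiceless velar fricative). No other segment meets both the structural description and the environment, so the output is [memuxu].

[memuxu]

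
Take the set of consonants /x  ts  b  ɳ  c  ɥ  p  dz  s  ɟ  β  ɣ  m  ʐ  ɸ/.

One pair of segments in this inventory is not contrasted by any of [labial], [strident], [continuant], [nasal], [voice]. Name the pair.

Both /ɥ/ and /β/ are [+labial], [−strident], [+continuant], [−nasal], [+voice]. Since the list omits [sonorant], [round] and [dorsal] — which do distinguish the labial-palatal glide from the voiced bilabial fricative — this pair collapses; all other pairs remain distinct.

ɥ, β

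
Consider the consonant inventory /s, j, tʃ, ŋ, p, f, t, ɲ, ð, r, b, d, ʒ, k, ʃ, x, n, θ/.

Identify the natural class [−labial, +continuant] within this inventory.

s, j, ð, r, ʒ, ʃ, x, θ

Checking each segment against [−labial], [+continuant]: /s/ (voiceless alveolar fricative), /j/ (palatal glide), /ð/ (voiced dental fricative), /r/ (alveolar trill), /ʒ/ (voiced postalveolar fricative), /ʃ/ (voiceless postalveolar fricative), among others, satisfy every feature; every other segment in the inventory fails at least one.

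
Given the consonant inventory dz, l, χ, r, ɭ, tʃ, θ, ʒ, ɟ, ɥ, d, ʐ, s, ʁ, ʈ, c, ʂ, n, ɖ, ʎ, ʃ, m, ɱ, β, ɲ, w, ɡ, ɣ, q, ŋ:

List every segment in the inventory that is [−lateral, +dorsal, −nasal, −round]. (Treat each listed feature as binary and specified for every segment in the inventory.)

Eliminate segments failing any feature: /dz, r, tʃ, θ, ʒ, d, ʐ, s, ʈ, ʂ, n, ɖ, ʃ, m, ɱ, β/ are [−dorsal]; /l, ɭ, ʎ/ are [+lateral]; /ɥ, w/ are [+round]; /ɲ, ŋ/ are [+nasal]. The remaining /χ, ɟ, ʁ, c, ɡ, ɣ, q/ satisfy [−lateral], [+dorsal], [−nasal], [−round].

χ, ɟ, ʁ, c, ɡ, ɣ, q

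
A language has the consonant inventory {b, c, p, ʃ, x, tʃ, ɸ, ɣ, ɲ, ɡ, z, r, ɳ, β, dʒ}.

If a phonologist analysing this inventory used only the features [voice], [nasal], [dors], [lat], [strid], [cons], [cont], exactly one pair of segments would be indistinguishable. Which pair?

/r/ (alveolar trill) and /β/ (voiced bilabial fricative) are both [+voice], [−nasal], [−dorsal], [−lateral], [−strident], [+consonantal], [+continuant], so none of the listed features separates them. (They do differ in [sonorant], [labial] and [coronal], which are not among the given features.) Every other pair in the inventory differs on at least one listed feature.

r, β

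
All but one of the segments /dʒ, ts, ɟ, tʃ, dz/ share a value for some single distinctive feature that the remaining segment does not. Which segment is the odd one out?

ɟ

[delayed release] (equivalently [strident], [dorsal]) groups all but one: /dz, tʃ, dʒ, ts/ share [+delayed release] while /ɟ/ (voiced palatal stop) alone is [−delayed release]. Removing any other segment would not leave a single-feature class that excludes it.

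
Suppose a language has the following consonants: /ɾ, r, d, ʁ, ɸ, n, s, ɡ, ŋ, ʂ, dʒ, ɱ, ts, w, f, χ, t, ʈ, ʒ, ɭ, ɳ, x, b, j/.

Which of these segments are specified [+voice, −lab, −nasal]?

ɾ, r, d, ʁ, ɡ, dʒ, ʒ, ɭ, j

Eliminate segments failing any feature: /ɸ, s, ʂ, ts, f, χ, t, ʈ, x/ are [−voice]; /n, ŋ, ɳ/ are [+nasal]; /ɱ, w, b/ are [+labial]. The remaining /ɾ, r, d, ʁ, ɡ, dʒ, ʒ, ɭ, j/ satisfy [+voice], [−labial], [−nasal].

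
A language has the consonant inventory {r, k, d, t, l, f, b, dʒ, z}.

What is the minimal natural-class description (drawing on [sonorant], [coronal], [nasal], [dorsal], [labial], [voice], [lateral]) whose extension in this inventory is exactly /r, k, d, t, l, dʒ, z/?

/r, k, d, t, l, dʒ, z/ are exactly the [-labial] segments in the inventory, so a single feature suffices.

[-labial]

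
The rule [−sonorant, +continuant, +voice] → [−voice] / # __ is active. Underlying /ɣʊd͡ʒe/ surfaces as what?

[xʊd͡ʒe]

Only the initial segment /ɣ/ is both word-initial and matches the structural description. It is a voiced velar fricative, so [−sonorant, +continuant, +voice] holds; changing it to [−voice] with all other features held fixed yields /x/ (voiceless velar fricative). No other segment meets both the structural description and the environment, so the output is [xʊd͡ʒe].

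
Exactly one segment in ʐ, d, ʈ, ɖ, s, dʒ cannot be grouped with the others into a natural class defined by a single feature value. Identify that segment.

dʒ

/ʈ, ʐ, ɖ, d, s/ are all [−distributed], but /dʒ/ (voiced postalveolar affricate) is [+distributed]. No other single segment can be removed to leave a set sharing one feature value that the removed segment lacks, so /dʒ/ is the odd one out.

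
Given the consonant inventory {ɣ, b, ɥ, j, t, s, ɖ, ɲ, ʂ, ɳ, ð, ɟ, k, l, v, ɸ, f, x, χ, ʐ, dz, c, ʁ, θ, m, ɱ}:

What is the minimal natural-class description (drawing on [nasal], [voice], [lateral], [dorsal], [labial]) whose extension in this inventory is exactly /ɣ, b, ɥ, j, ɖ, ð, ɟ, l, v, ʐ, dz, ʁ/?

[+voice, −nasal]

Every target segment is [+voice], [−nasal]; each remaining inventory member fails at least one of these. Each conjunct is needed — [−nasal] alone would also admit /t, s, ʂ, k, …/; [+voice] alone would also admit /ɲ, ɳ, m, ɱ/ — and no other single listed feature has exactly this extension, so two is the minimum.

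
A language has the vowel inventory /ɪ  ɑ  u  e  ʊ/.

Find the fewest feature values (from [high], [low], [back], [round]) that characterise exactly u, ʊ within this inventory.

/u, ʊ/ are exactly the [+round] segments in the inventory, so a single feature suffices.

[+round]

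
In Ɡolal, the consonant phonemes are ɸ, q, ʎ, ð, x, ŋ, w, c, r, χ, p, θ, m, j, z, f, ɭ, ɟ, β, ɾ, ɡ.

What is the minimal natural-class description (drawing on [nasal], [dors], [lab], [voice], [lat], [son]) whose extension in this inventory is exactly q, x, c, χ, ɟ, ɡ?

[−son, +dors]

Every target segment is [−sonorant], [+dorsal]; each remaining inventory member fails at least one of these. Each conjunct is needed — [+dorsal] alone would also admit /ʎ, ŋ, w, j/; [−sonorant] alone would also admit /ɸ, ð, p, θ, …/ — and no other single listed feature has exactly this extension, so two is the minimum.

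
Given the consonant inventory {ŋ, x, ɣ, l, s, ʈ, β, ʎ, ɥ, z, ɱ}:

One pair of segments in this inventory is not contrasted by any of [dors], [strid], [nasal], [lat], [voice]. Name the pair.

ɣ, ɥ

/ɣ/ (voiced velar fricative) and /ɥ/ (labial-palatal glide) are both [+dorsal], [−strident], [−nasal], [−lateral], [+voice], so none of the listed features separates them. (They do differ in [sonorant], [labial], [round] and [back], which are not among the given features.) Every other pair in the inventory differs on at least one listed feature.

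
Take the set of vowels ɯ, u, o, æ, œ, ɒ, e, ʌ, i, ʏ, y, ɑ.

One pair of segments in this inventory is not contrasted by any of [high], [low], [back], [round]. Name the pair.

ʏ, y

/ʏ/ (high front rounded lax vowel) and /y/ (high front rounded tense vowel) are both [+high], [−low], [−back], [+round], so none of the listed features separates them. (They do differ in [tense], which is not among the given features.) Every other pair in the inventory differs on at least one listed feature.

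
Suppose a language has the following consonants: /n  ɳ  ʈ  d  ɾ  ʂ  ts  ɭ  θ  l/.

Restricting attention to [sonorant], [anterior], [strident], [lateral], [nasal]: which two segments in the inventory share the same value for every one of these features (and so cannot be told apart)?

On the given features, /θ/ and /d/ have an identical profile: [−sonorant], [+anterior], [−strident], [−lateral], [−nasal]. No other two segments in the inventory coincide on all 5 features. (They do differ in [voice], [continuant] and [distributed], which are not among the given features.)

θ, d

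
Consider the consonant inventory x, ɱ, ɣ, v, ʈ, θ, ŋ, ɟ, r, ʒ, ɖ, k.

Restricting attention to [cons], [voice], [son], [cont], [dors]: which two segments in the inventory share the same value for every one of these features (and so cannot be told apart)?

On the given features, /v/ and /ʒ/ have an identical profile: [+consonantal], [+voice], [−sonorant], [+continuant], [−dorsal]. No other two segments in the inventory coincide on all 5 features. (They do differ in [labial] and [coronal], which are not among the given features.)

v, ʒ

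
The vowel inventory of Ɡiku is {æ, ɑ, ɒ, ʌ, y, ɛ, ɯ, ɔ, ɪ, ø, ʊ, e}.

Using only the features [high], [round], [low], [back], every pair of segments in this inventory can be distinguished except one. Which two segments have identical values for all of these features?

e, ɛ

Both /e/ and /ɛ/ are [−high], [−round], [−low], [−back]. Since the list omits [tense] — which does distinguish the mid front unrounded tense vowel from the mid front unrounded lax vowel — this pair collapses; all other pairs remain distinct.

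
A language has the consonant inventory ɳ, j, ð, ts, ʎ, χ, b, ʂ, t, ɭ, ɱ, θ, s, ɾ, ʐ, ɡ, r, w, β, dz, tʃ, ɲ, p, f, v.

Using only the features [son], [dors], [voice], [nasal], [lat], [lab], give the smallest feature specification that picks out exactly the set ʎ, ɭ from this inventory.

[+lat]

/ʎ, ɭ/ are exactly the [+lateral] segments in the inventory, so a single feature suffices.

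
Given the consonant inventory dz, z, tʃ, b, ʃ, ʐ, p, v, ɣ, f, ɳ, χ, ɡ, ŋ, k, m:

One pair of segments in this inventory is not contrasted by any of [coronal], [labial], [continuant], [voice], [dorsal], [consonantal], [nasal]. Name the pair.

ʐ, z

/ʐ/ (voiced retroflex fricative) and /z/ (voiced alveolar fricative) are both [+coronal], [-labial], [+continuant], [+voice], [-dorsal], [+consonantal], [-nasal], so none of the listed features separates them. (They do differ in [anterior], which is not among the given features.) Every other pair in the inventory differs on at least one listed feature.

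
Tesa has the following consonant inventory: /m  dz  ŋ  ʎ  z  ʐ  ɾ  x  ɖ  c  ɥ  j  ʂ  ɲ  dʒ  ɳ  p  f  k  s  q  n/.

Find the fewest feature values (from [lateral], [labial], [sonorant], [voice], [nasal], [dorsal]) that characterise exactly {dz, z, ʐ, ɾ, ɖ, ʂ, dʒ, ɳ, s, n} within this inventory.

[−labial, −dorsal]

The class [−labial], [−dorsal] has exactly /dz, z, ʐ, ɾ, ɖ, ʂ, dʒ, ɳ, s, n/ as its extension in this inventory. No smaller conjunction from the listed features achieves this: [−dorsal] alone would also admit /m, p, f/; [−labial] alone would also admit /ŋ, ʎ, x, c, …/; and checking the remaining single features turns up none with this extension.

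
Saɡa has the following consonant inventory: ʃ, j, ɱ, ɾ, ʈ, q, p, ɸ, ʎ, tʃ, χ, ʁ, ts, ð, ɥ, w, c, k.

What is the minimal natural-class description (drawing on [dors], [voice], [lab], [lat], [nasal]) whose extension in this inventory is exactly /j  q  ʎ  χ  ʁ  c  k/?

Every target segment is [−labial], [+dorsal]; each remaining inventory member fails at least one of these. Each conjunct is needed — [+dorsal] alone would also admit /ɥ, w/; [−labial] alone would also admit /ʃ, ɾ, ʈ, tʃ, …/ — and no other single listed feature has exactly this extension, so two is the minimum.

[−lab, +dors]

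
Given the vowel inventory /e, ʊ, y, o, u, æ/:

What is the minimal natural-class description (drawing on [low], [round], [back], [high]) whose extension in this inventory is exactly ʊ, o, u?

The target set is precisely the extension of [+back] in this inventory.

[+back]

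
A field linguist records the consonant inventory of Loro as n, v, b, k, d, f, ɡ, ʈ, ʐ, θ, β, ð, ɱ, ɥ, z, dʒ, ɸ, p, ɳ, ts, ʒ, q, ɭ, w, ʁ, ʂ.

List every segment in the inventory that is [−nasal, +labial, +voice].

Eliminate segments failing any feature: /n, ɱ, ɳ/ are [+nasal]; /k, d, ɡ, ʈ, ʐ, θ, ð, z, dʒ, ts, ʒ, q, ɭ, ʁ, ʂ/ are [−labial]; /f, ɸ, p/ are [−voice]. The remaining /v, b, β, ɥ, w/ satisfy [−nasal], [+labial], [+voice].

v, b, β, ɥ, w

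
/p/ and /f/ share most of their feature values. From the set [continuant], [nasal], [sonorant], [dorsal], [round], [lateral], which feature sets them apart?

[continuant]

/p/ is the voiceless bilabial stop and /f/ is the voiceless labiodental fricative. Both are [-nasal], [-sonorant], [-dorsal], [-round], [-lateral]. /p/ is [-continuant] while /f/ is [+continuant], so the distinguishing feature is [continuant].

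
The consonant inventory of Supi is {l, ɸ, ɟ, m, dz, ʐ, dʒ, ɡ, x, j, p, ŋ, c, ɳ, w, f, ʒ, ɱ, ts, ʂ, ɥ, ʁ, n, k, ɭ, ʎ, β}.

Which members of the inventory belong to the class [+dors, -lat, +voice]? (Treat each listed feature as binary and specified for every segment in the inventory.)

Among the inventory, the [+dorsal] segments are /ɟ, ɡ, x, j, ŋ, c, w, ɥ, ʁ, k, ʎ/.
Of those, [-lateral] gives /ɟ, ɡ, x, j, ŋ, c, w, ɥ, ʁ, k/.
Intersecting with [+voice] leaves /ɟ, ɡ, j, ŋ, w, ɥ, ʁ/.

ɟ, ɡ, j, ŋ, w, ɥ, ʁ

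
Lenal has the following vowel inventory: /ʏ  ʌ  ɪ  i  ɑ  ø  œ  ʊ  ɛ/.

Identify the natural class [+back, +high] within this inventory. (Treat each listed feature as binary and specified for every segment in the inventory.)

Checking each segment against [+back], [+high]: /ʊ/ (high back rounded lax vowel) satisfies every feature; every other segment in the inventory fails at least one.

ʊ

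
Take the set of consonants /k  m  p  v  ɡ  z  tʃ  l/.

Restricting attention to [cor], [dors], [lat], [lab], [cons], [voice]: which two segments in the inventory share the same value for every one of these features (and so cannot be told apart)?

v, m

Both /v/ and /m/ are [−coronal], [−dorsal], [−lateral], [+labial], [+consonantal], [+voice]. Since the list omits [sonorant], [nasal] and [continuant] — which do distinguish the voiced labiodental fricative from the bilabial nasal — this pair collapses; all other pairs remain distinct.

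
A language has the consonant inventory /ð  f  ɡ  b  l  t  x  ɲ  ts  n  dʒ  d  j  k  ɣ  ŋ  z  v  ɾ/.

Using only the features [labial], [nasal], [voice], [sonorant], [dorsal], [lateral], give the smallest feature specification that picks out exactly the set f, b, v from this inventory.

/f, b, v/ are exactly the [+labial] segments in the inventory, so a single feature suffices.

[+labial]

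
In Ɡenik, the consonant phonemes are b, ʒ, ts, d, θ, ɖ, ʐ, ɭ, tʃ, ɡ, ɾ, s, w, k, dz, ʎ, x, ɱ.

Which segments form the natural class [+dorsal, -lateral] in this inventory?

ɡ, w, k, x

First, the [+dorsal] segments are /ɡ, w, k, ʎ, x/.
Intersecting with [-lateral] leaves /ɡ, w, k, x/.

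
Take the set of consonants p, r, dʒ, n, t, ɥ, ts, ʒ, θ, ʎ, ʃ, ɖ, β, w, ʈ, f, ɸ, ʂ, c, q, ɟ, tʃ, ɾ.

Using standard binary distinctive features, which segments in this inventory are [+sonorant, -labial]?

The [+sonorant] segments are /r, n, ɥ, ʎ, w, ɾ/.
Then [-labial] leaves /r, n, ʎ, ɾ/.

r, n, ʎ, ɾ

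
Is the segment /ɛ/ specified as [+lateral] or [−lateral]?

As the mid front unrounded lax vowel, /ɛ/ is [−lateral].

[−lateral]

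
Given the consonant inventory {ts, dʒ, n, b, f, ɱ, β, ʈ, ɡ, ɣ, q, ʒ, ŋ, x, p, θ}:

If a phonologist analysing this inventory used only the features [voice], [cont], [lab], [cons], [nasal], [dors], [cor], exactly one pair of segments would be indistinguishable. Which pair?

ʈ, ts

/ʈ/ (voiceless retroflex stop) and /ts/ (voiceless alveolar affricate) are both [−voice], [−continuant], [−labial], [+consonantal], [−nasal], [−dorsal], [+coronal], so none of the listed features separates them. (They do differ in [strident], [delayed release] and [anterior], which are not among the given features.) Every other pair in the inventory differs on at least one listed feature.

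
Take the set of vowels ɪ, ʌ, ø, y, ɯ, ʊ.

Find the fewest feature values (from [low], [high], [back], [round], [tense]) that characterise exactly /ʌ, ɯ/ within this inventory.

[+back, −round]

The class [+back], [−round] has exactly /ʌ, ɯ/ as its extension in this inventory. No smaller conjunction from the listed features achieves this: [−round] alone would also admit /ɪ/; [+back] alone would also admit /ʊ/; and checking the remaining single features turns up none with this extension.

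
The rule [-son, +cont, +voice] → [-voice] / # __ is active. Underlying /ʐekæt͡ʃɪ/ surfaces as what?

Only the initial segment /ʐ/ is both word-initial and matches the structural description. It is a voiced retroflex fricative, so [-son, +cont, +voice] holds; changing it to [-voice] with all other features held fixed yields /ʂ/ (voiceless retroflex fricative). No other segment meets both the structural description and the environment, so the output is [ʂekæt͡ʃɪ].

[ʂekæt͡ʃɪ]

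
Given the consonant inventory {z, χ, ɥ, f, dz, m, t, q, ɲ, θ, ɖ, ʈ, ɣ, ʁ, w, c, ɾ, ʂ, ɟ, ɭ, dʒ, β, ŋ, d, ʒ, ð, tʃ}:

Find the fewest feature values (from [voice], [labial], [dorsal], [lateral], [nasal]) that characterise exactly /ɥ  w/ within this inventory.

[+labial, +dorsal]

/ɥ, w/ are all [+labial], [+dorsal], and no other segment in the inventory matches both values. Dropping any one of them over-generates: [+dorsal] alone would also admit /χ, q, ɲ, ɣ, …/; [+labial] alone would also admit /f, m, β/. No other single listed feature picks out exactly this set either, so fewer than two features will not do.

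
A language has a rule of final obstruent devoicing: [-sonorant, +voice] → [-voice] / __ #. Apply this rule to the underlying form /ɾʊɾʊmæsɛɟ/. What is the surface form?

Only the final segment /ɟ/ is both word-final and matches the structural description. It is a voiced palatal stop, so [-sonorant, +voice] holds; changing it to [-voice] with all other features held fixed yields /c/ (voiceless palatal stop). No other segment meets both the structural description and the environment, so the output is [ɾʊɾʊmæsɛc].

[ɾʊɾʊmæsɛc]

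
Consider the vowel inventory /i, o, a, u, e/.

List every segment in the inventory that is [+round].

o, u

The feature [round] marks segments produced with lip rounding. In this inventory /o, u/ have that property, so they are [+round]; /i, a, e/ are [-round].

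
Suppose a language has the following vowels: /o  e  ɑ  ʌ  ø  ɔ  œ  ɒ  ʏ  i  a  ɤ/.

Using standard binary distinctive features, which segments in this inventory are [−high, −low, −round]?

e, ʌ, ɤ

The [−high] segments are /o, e, ɑ, ʌ, ø, ɔ, œ, ɒ, a, ɤ/.
Then [−low] gives /o, e, ʌ, ø, ɔ, œ, ɤ/.
Then [−round] leaves /e, ʌ, ɤ/.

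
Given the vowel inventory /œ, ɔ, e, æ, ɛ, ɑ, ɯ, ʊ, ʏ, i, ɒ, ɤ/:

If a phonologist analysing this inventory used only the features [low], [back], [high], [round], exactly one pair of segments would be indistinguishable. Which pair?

Both /e/ and /ɛ/ are [-low], [-back], [-high], [-round]. Since the list omits [tense] — which does distinguish the mid front unrounded tense vowel from the mid front unrounded lax vowel — this pair collapses; all other pairs remain distinct.

e, ɛ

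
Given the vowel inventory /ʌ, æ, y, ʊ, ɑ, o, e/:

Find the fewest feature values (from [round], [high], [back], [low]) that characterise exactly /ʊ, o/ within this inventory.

[+back, +round]

Every target segment is [+back], [+round]; each remaining inventory member fails at least one of these. Each conjunct is needed — [+round] alone would also admit /y/; [+back] alone would also admit /ʌ, ɑ/ — and no other single listed feature has exactly this extension, so two is the minimum.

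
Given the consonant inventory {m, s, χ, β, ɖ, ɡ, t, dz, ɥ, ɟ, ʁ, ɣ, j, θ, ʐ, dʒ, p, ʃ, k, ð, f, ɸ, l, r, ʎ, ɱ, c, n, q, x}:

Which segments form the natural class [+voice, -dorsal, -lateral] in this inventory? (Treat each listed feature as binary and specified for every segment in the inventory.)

Eliminate segments failing any feature: /s, χ, t, θ, p, ʃ, k, f, ɸ, c, q, x/ are [-voice]; /ɡ, ɥ, ɟ, ʁ, ɣ, j, ʎ/ are [+dorsal]; /l/ is [+lateral]. The remaining /m, β, ɖ, dz, ʐ, dʒ, ð, r, ɱ, n/ satisfy [+voice], [-dorsal], [-lateral].

m, β, ɖ, dz, ʐ, dʒ, ð, r, ɱ, n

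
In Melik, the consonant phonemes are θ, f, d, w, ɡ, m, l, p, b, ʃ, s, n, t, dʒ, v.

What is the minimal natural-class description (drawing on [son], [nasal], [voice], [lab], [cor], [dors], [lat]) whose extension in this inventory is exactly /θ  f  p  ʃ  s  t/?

Every target segment is [−voice] and no other inventory member is, so one feature is enough.

[−voice]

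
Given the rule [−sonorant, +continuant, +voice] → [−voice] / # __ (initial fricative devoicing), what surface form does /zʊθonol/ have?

Only the initial segment /z/ is both word-initial and matches the structural description. It is a voiced alveolar fricative, so [−sonorant, +continuant, +voice] holds; changing it to [−voice] with all other features held fixed yields /s/ (voiceless alveolar fricative). No other segment meets both the structural description and the environment, so the output is [sʊθonol].

[sʊθonol]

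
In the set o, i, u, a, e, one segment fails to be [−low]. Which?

/a/ is the low unrounded vowel, which is [+low]; the rest — /i, e, u, o/ — are [−low].

a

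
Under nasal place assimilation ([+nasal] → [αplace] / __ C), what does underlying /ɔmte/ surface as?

In /ɔmte/, the nasal /m/ precedes /t/, which is [+coronal]. The nasal assimilates in place, becoming the [+coronal] nasal /n/. The surface form is [ɔnte].

[ɔnte]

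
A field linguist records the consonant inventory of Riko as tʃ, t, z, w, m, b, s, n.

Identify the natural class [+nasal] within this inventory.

m, n

The feature [nasal] marks segments produced with velum lowered (airflow through the nose). In this inventory /m, n/ have that property, so they are [+nasal]; /tʃ, t, z, w, b, s/ are [−nasal].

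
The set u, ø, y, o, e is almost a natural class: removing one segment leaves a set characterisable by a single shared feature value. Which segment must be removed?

[round] groups all but one: /y, u, o, ø/ share [+round] while /e/ (mid front unrounded tense vowel) alone is [−round]. Removing any other segment would not leave a single-feature class that excludes it.

e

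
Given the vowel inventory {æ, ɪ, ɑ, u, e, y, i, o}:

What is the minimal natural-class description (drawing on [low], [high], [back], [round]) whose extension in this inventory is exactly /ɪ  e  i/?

[−low, −round]

Every target segment is [−low], [−round]; each remaining inventory member fails at least one of these. Each conjunct is needed — [−round] alone would also admit /æ, ɑ/; [−low] alone would also admit /u, y, o/ — and no other single listed feature has exactly this extension, so two is the minimum.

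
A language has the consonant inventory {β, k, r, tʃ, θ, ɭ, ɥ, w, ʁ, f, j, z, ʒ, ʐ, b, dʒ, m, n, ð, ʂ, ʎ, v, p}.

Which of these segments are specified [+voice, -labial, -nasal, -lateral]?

r, ʁ, j, z, ʒ, ʐ, dʒ, ð

The [+voice] segments are /β, r, ɭ, ɥ, w, ʁ, j, z, ʒ, ʐ, b, dʒ, m, n, ð, ʎ, v/.
Within that set, [-labial] gives /r, ɭ, ʁ, j, z, ʒ, ʐ, dʒ, n, ð, ʎ/.
Among these, [-nasal] gives /r, ɭ, ʁ, j, z, ʒ, ʐ, dʒ, ð, ʎ/.
Intersecting with [-lateral] leaves /r, ʁ, j, z, ʒ, ʐ, dʒ, ð/.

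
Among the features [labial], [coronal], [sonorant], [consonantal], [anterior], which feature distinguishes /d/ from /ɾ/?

[sonorant]

/d/ is the voiced alveolar stop and /ɾ/ is the alveolar tap. Both are [−labial], [+coronal], [+consonantal], [+anterior]. /d/ is [−sonorant] while /ɾ/ is [+sonorant], so the distinguishing feature is [sonorant].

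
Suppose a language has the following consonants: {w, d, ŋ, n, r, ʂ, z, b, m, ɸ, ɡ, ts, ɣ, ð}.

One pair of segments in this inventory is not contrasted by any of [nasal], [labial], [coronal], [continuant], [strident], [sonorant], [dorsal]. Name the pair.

z, ʂ

Both /z/ and /ʂ/ are [-nasal], [-labial], [+coronal], [+continuant], [+strident], [-sonorant], [-dorsal]. Since the list omits [voice] and [anterior] — which do distinguish the voiced alveolar fricative from the voiceless retroflex fricative — this pair collapses; all other pairs remain distinct.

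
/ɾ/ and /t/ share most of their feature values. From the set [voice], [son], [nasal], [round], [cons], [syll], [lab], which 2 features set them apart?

[sonorant], [voice]

/ɾ/ is the alveolar tap and /t/ is the voiceless alveolar stop. Both are [-nasal], [-round], [+consonantal], [-syllabic], [-labial]. /ɾ/ is [+sonorant] while /t/ is [-sonorant]; /ɾ/ is [+voice] while /t/ is [-voice], so the distinguishing features are [sonorant], [voice].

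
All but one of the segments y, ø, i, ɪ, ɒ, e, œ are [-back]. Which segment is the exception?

ɒ

Every segment except /ɒ/ is [-back]. /ɒ/ (low back rounded vowel) is [+back], so it is the exception.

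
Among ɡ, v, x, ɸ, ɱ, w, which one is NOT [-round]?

Every segment except /w/ is [-round]. /w/ (labial-velar glide) is [+round], so it is the exception.

w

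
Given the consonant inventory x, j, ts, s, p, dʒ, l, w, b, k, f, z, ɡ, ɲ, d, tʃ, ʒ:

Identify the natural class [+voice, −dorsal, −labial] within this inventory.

Among the inventory, the [+voice] segments are /j, dʒ, l, w, b, z, ɡ, ɲ, d, ʒ/.
Then [−dorsal] gives /dʒ, l, b, z, d, ʒ/.
Then [−labial] leaves /dʒ, l, z, d, ʒ/.

dʒ, l, z, d, ʒ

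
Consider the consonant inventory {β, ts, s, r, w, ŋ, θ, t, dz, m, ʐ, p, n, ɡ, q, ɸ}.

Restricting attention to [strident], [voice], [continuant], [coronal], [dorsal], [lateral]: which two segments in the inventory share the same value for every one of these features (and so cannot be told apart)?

ŋ, ɡ

Both /ŋ/ and /ɡ/ are [−strident], [+voice], [−continuant], [−coronal], [+dorsal], [−lateral]. Since the list omits [sonorant] and [nasal] — which do distinguish the velar nasal from the voiced velar stop — this pair collapses; all other pairs remain distinct.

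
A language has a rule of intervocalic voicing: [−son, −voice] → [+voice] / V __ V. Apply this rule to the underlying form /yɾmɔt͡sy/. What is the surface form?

/t͡s/ satisfies [−son, −voice] and sits in V __ V. The [+voice] counterpart of the voiceless alveolar affricate is /d͡z/. Other segments in /yɾmɔt͡sy/ either fail the structural description or are not in the environment, so the surface form is [yɾmɔd͡zy].

[yɾmɔd͡zy]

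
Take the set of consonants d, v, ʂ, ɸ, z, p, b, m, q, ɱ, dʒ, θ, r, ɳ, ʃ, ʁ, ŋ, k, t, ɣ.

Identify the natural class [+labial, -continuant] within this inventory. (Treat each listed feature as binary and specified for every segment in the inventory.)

p, b, m, ɱ

Eliminate segments failing any feature: /d, ʂ, z, q, dʒ, θ, r, ɳ, ʃ, ʁ, ŋ, k, t, ɣ/ are [-labial]; /v, ɸ/ are [+continuant]. The remaining /p, b, m, ɱ/ satisfy [+labial], [-continuant].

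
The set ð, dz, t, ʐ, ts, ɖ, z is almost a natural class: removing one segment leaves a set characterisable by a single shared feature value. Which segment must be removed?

ð

[distributed] groups all but one: /t, dz, ts, ʐ, ɖ, z/ share [−distributed] while /ð/ (voiced dental fricative) alone is [+distributed]. Removing any other segment would not leave a single-feature class that excludes it.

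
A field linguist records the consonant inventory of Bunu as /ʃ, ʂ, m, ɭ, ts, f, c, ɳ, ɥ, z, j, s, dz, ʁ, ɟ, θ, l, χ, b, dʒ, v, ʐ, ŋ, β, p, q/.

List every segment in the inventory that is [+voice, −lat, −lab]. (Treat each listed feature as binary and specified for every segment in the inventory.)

ɳ, z, j, dz, ʁ, ɟ, dʒ, ʐ, ŋ

Eliminate segments failing any feature: /ʃ, ʂ, ts, f, c, s, θ, χ, p, q/ are [−voice]; /m, ɥ, b, v, β/ are [+labial]; /ɭ, l/ are [+lateral]. The remaining /ɳ, z, j, dz, ʁ, ɟ, dʒ, ʐ, ŋ/ satisfy [+voice], [−lateral], [−labial].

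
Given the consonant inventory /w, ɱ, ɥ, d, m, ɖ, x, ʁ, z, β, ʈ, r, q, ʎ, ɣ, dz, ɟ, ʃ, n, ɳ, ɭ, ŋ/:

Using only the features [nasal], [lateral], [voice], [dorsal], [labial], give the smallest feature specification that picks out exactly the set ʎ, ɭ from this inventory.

Every target segment is [+lateral] and no other inventory member is, so one feature is enough.

[+lateral]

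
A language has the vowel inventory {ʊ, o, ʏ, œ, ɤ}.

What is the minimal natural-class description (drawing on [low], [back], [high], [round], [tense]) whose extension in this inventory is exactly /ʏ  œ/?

[−back]

Every target segment is [−back] and no other inventory member is, so one feature is enough.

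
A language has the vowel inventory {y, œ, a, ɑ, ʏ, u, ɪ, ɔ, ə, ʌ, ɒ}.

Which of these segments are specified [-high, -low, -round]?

Eliminate segments failing any feature: /y, ʏ, u, ɪ/ are [+high]; /œ, ɔ/ are [+round]; /a, ɑ, ɒ/ are [+low]. The remaining /ə, ʌ/ satisfy [-high], [-low], [-round].

ə, ʌ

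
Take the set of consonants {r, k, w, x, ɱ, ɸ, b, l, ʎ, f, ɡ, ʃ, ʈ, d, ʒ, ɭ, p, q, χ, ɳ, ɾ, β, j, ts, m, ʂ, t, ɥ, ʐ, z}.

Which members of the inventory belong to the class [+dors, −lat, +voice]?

w, ɡ, j, ɥ

The [+dorsal] segments are /k, w, x, ʎ, ɡ, q, χ, j, ɥ/.
Among these, [−lateral] gives /k, w, x, ɡ, q, χ, j, ɥ/.
Intersecting with [+voice] leaves /w, ɡ, j, ɥ/.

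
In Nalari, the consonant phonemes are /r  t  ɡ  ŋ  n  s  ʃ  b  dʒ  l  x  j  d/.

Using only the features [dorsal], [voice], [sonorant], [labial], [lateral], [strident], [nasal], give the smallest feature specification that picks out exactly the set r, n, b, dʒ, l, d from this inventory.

/r, n, b, dʒ, l, d/ are all [+voice], [-dorsal], and no other segment in the inventory matches both values. Dropping any one of them over-generates: [-dorsal] alone would also admit /t, s, ʃ/; [+voice] alone would also admit /ɡ, ŋ, j/. No other single listed feature picks out exactly this set either, so fewer than two features will not do.

[+voice, -dorsal]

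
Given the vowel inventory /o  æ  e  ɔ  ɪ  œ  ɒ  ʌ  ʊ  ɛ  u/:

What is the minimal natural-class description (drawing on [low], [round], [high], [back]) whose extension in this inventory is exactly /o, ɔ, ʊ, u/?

The class [−low], [+back], [+round] has exactly /o, ɔ, ʊ, u/ as its extension in this inventory. No smaller conjunction from the listed features achieves this: [+back, +round] alone would also admit /ɒ/; [−low, +round] alone would also admit /œ/; [−low, +back] alone would also admit /ʌ/; and checking the remaining two-feature bundles turns up none with this extension.

[−low, +back, +round]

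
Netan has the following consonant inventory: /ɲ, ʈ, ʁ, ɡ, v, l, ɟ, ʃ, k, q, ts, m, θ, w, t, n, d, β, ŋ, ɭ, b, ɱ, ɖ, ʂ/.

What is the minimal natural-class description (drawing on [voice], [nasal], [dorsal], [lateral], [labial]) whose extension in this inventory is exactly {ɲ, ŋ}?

The class [+nasal], [+dorsal] has exactly /ɲ, ŋ/ as its extension in this inventory. No smaller conjunction from the listed features achieves this: [+dorsal] alone would also admit /ʁ, ɡ, ɟ, k, …/; [+nasal] alone would also admit /m, n, ɱ/; and checking the remaining single features turns up none with this extension.

[+nasal, +dorsal]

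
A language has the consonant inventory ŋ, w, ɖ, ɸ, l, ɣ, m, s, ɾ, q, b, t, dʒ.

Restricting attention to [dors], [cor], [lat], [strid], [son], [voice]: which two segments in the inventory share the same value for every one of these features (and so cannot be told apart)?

On the given features, /w/ and /ŋ/ have an identical profile: [+dorsal], [-coronal], [-lateral], [-strident], [+sonorant], [+voice]. No other two segments in the inventory coincide on all 6 features. (They do differ in [nasal], [continuant], [labial] and [round], which are not among the given features.)

w, ŋ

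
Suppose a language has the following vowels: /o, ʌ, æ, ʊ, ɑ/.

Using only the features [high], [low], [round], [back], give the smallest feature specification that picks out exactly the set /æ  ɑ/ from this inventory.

[+low]

The target set is precisely the extension of [+low] in this inventory.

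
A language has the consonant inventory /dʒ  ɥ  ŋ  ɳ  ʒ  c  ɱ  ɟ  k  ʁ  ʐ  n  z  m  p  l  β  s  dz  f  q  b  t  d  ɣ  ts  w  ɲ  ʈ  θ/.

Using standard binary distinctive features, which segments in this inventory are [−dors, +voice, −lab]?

dʒ, ɳ, ʒ, ʐ, n, z, l, dz, d

Eliminate segments failing any feature: /ɥ, ŋ, c, ɟ, k, ʁ, q, ɣ, w, ɲ/ are [+dorsal]; /ɱ, m, β, b/ are [+labial]; /p, s, f, t, ts, ʈ, θ/ are [−voice]. The remaining /dʒ, ɳ, ʒ, ʐ, n, z, l, dz, d/ satisfy [−dorsal], [+voice], [−labial].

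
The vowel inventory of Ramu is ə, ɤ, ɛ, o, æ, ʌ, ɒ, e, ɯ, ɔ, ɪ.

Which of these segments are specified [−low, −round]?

ə, ɤ, ɛ, ʌ, e, ɯ, ɪ

Checking each segment against [−low], [−round]: /ə/ (mid central vowel (schwa)), /ɤ/ (mid back unrounded tense vowel), /ɛ/ (mid front unrounded lax vowel), /ʌ/ (mid back unrounded lax vowel), /e/ (mid front unrounded tense vowel), /ɯ/ (high back unrounded vowel), among others, satisfy every feature; every other segment in the inventory fails at least one.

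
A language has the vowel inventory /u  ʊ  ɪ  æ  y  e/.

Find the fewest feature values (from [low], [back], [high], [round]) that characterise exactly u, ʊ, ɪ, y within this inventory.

/u, ʊ, ɪ, y/ are exactly the [+high] segments in the inventory, so a single feature suffices.

[+high]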